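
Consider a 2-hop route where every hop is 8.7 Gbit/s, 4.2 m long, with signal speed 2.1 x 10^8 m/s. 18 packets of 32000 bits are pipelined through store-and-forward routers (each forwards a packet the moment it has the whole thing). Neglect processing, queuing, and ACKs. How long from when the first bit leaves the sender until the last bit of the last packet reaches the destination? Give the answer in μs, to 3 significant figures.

Per-hop transmission t_tx = L/R = 32000/8700000000 = 3.67816 μs.
Per-hop propagation t_prop = 4.2/210000000 = 0.02 μs.
Pipeline fill: first packet needs 2·t_tx to clear all hops; remaining 17 packets each add one t_tx.
Total = (2+18-1)·t_tx + 2·t_prop = 19·3.67816 + 2·0.02 = 69.9 μs.

69.9 μs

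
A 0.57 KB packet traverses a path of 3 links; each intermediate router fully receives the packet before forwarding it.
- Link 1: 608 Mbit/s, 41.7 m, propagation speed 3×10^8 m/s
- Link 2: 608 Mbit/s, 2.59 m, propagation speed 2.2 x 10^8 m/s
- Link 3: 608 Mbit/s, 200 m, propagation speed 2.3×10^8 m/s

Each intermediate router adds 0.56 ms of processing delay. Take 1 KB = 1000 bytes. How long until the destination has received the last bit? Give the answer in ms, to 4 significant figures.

1.144 ms

L = 4560 bits.
Transmission delay per hop = L/R = 4560/608000000 = 0.0075 ms; 3 hops → 0.0225 ms.
Propagation delays (d/s per hop): 0.000139, 1.17727e-05, 0.000869565 ms; sum = 0.00102034 ms.
Processing at 2 router(s): 2 × 0.56 ms = 1.12 ms.
End-to-end = 1.144 ms.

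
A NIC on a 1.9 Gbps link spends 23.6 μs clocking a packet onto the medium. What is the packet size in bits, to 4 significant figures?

44840 bits

L = R × t_tx = 1900000000 b/s × 2.36e-05 s = 44840 bits.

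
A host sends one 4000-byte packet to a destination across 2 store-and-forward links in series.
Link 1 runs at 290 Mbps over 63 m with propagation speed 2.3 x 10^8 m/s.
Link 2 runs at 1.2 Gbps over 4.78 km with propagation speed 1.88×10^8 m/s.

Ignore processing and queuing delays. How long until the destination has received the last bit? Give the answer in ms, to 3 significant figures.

L = 4000 × 8 = 32000 bits.
Transmission delays (L/R per hop): 0.110345, 0.0266667 ms; sum = 0.137011 ms.
Propagation delays (d/s per hop): 0.000273913, 0.0254255 ms; sum = 0.0256994 ms.
End-to-end = 0.163 ms.

0.163 ms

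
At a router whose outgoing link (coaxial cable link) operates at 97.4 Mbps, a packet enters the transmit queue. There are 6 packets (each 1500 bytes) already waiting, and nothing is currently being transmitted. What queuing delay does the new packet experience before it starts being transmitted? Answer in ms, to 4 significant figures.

Each queued packet: L/R = 12000/97400000 = 0.123203 ms.
6 queued → 0.73922 ms.
Queuing delay = 0.7392 ms.

0.7392 ms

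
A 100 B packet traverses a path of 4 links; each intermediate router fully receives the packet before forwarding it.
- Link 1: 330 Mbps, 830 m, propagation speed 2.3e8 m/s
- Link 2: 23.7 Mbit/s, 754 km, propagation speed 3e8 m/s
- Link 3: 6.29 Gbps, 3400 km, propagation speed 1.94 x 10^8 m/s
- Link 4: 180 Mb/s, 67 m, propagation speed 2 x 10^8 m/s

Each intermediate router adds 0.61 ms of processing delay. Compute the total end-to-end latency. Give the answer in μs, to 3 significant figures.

21900 μs

L = 100 × 8 = 800 bits.
Transmission delays (L/R per hop): 2.42424, 33.7553, 0.127186, 4.44444 μs; sum = 40.7511 μs.
Propagation delays (d/s per hop): 3.6087, 2513.33, 17525.8, 0.335 μs; sum = 20043.1 μs.
Processing at 3 router(s): 3 × 0.61 ms = 1830 μs.
End-to-end = 21900 μs.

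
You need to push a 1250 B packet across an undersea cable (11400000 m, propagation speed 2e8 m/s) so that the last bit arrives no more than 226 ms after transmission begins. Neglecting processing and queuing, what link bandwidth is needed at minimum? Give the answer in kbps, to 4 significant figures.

59.17 kbps

L = 10000 bits.
Propagation delay = 11400000 / 200000000 = 57 ms.
Transmission budget = 226 − 57 = 169 ms.
R ≥ L / t_tx = 10000 bits / 0.169 s = 59.17 kbps.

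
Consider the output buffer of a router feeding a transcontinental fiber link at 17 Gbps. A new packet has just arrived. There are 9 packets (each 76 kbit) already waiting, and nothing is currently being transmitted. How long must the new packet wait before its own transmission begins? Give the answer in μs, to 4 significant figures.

Each queued packet: L/R = 76000/17000000000 = 4.47059 μs.
9 queued → 40.2353 μs.
Queuing delay = 40.24 μs.

40.24 μs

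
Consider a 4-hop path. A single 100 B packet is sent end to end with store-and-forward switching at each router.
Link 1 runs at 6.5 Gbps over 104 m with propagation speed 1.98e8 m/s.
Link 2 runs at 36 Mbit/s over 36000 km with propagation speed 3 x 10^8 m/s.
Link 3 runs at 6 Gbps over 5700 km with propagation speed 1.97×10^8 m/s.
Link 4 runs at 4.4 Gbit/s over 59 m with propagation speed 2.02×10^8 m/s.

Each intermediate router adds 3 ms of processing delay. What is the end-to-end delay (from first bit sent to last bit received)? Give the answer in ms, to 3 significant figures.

158 ms

L = 100 × 8 = 800 bits.
Transmission delays (L/R per hop): 0.000123077, 0.0222222, 0.000133333, 0.000181818 ms; sum = 0.0226605 ms.
Propagation delays (d/s per hop): 0.000525253, 120, 28.934, 0.000292079 ms; sum = 148.935 ms.
Processing at 3 router(s): 3 × 3 ms = 9 ms.
End-to-end = 158 ms.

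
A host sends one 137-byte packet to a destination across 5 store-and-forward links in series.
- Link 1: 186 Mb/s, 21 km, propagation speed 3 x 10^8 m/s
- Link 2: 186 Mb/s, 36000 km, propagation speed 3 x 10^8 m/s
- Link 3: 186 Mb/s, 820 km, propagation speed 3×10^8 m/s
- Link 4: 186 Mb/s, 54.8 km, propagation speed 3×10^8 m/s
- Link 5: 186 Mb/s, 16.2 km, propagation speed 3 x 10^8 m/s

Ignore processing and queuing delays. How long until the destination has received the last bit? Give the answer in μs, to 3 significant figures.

123000 μs

L = 137 × 8 = 1096 bits.
Transmission delay per hop = L/R = 1096/186000000 = 5.89247 μs; 5 hops → 29.4624 μs.
Propagation delays (d/s per hop): 70, 120000, 2733.33, 182.667, 54 μs; sum = 123040 μs.
End-to-end = 123000 μs.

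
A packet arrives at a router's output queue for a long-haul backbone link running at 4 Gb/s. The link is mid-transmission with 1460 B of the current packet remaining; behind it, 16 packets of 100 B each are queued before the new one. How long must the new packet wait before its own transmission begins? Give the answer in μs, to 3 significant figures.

Each queued packet: L/R = 800/4000000000 = 0.2 μs.
16 queued → 3.2 μs.
Plus remaining 11680 bits of current packet: 2.92 μs.
Queuing delay = 6.12 μs.

6.12 μs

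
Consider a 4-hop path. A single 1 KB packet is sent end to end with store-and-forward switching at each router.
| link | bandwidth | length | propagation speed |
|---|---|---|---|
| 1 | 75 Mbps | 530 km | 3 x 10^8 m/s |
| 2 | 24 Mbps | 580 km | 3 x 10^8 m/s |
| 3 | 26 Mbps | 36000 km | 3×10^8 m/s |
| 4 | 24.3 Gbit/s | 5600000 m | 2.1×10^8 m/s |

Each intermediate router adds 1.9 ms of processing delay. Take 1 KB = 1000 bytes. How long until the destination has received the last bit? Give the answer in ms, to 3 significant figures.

157 ms

L = 8000 bits.
Transmission delays (L/R per hop): 0.106667, 0.333333, 0.307692, 0.000329218 ms; sum = 0.748022 ms.
Propagation delays (d/s per hop): 1.76667, 1.93333, 120, 26.6667 ms; sum = 150.367 ms.
Processing at 3 router(s): 3 × 1.9 ms = 5.7 ms.
End-to-end = 157 ms.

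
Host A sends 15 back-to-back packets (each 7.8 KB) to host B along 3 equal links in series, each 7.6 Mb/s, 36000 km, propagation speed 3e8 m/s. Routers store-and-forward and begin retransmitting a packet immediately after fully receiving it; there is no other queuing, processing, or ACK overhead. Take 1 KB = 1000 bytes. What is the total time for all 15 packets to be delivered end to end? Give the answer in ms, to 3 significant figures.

500 ms

Per-hop transmission t_tx = L/R = 62400/7600000 = 8.21053 ms.
Per-hop propagation t_prop = 36000000/300000000 = 120 ms.
Pipeline fill: first packet needs 3·t_tx to clear all hops; remaining 14 packets each add one t_tx.
Total = (3+15-1)·t_tx + 3·t_prop = 17·8.21053 + 3·120 = 500 ms.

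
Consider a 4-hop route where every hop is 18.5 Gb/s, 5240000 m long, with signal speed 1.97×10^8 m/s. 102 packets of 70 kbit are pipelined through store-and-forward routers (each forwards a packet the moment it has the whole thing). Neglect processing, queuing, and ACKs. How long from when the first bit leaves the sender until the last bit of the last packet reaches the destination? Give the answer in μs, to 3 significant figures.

107000 μs

Per-hop transmission t_tx = L/R = 70000/18500000000 = 3.78378 μs.
Per-hop propagation t_prop = 5240000/197000000 = 26599 μs.
Pipeline fill: first packet needs 4·t_tx to clear all hops; remaining 101 packets each add one t_tx.
Total = (4+102-1)·t_tx + 4·t_prop = 105·3.78378 + 4·26599 = 107000 μs.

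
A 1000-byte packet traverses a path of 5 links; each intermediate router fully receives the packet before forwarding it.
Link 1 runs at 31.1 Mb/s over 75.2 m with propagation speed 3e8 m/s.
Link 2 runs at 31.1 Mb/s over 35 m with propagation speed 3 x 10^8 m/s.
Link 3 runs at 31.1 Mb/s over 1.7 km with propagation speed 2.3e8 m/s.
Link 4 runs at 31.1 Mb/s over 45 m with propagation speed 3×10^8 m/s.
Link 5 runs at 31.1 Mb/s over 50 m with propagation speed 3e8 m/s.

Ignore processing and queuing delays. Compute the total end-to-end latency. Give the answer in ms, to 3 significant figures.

L = 1000 × 8 = 8000 bits.
Transmission delay per hop = L/R = 8000/31100000 = 0.257235 ms; 5 hops → 1.28617 ms.
Propagation delays (d/s per hop): 0.000250667, 0.000116667, 0.0073913, 0.00015, 0.000166667 ms; sum = 0.0080753 ms.
End-to-end = 1.29 ms.

1.29 ms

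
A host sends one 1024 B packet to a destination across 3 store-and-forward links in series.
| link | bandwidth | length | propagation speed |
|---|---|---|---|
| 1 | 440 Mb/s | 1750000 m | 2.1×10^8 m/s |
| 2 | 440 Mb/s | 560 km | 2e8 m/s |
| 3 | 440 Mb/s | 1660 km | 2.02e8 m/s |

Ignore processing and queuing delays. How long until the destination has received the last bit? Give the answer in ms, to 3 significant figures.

L = 1024 × 8 = 8192 bits.
Transmission delay per hop = L/R = 8192/440000000 = 0.0186182 ms; 3 hops → 0.0558545 ms.
Propagation delays (d/s per hop): 8.33333, 2.8, 8.21782 ms; sum = 19.3512 ms.
End-to-end = 19.4 ms.

19.4 ms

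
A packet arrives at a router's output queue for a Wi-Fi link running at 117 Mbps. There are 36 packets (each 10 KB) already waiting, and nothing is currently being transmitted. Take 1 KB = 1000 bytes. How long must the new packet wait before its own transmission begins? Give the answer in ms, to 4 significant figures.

Each queued packet: L/R = 80000/117000000 = 0.683761 ms.
36 queued → 24.6154 ms.
Queuing delay = 24.62 ms.

24.62 ms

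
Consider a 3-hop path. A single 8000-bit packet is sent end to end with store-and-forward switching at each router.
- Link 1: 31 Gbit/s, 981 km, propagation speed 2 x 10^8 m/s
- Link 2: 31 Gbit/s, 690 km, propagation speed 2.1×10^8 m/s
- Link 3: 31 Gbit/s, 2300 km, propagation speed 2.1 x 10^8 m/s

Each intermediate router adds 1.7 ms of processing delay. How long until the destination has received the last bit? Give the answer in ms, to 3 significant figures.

Transmission delay per hop = L/R = 8000/31000000000 = 0.000258065 ms; 3 hops → 0.000774194 ms.
Propagation delays (d/s per hop): 4.905, 3.28571, 10.9524 ms; sum = 19.1431 ms.
Processing at 2 router(s): 2 × 1.7 ms = 3.4 ms.
End-to-end = 22.5 ms.

22.5 ms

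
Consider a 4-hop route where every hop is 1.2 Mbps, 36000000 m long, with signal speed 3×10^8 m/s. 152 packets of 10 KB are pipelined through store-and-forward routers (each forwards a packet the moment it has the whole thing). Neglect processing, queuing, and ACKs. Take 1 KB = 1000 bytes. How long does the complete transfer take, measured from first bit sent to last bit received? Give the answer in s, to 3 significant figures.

Per-hop transmission t_tx = L/R = 80000/1200000 = 0.0666667 s.
Per-hop propagation t_prop = 36000000/300000000 = 0.12 s.
Pipeline fill: first packet needs 4·t_tx to clear all hops; remaining 151 packets each add one t_tx.
Total = (4+152-1)·t_tx + 4·t_prop = 155·0.0666667 + 4·0.12 = 10.8 s.

10.8 s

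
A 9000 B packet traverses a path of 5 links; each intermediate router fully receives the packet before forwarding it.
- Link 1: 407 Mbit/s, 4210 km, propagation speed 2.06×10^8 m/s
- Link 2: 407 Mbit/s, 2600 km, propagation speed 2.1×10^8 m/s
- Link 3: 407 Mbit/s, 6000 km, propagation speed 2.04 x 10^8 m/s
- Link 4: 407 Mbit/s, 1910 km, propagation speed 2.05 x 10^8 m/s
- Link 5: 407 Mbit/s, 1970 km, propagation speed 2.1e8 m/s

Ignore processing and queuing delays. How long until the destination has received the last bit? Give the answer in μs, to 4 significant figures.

L = 9000 × 8 = 72000 bits.
Transmission delay per hop = L/R = 72000/407000000 = 176.904 μs; 5 hops → 884.521 μs.
Propagation delays (d/s per hop): 20436.9, 12381, 29411.8, 9317.07, 9380.95 μs; sum = 80927.6 μs.
End-to-end = 81810 μs.

81810 μs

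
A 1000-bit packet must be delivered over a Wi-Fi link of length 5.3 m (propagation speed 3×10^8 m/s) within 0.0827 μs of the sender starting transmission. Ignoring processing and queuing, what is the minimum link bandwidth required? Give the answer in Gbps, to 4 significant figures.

15.38 Gbps

Propagation delay = 5.3 / 300000000 = 0.0176667 μs.
Transmission budget = 0.0827 − 0.0176667 = 0.0650333 μs.
R ≥ L / t_tx = 1000 bits / 6.50333e-08 s = 15.38 Gbps.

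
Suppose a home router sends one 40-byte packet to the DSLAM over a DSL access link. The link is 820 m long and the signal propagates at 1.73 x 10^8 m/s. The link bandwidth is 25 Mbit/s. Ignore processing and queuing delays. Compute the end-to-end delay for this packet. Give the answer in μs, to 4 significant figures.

17.54 μs

L = 40 × 8 = 320 bits.
Transmission delay = L/R = 320 / 25000000 = 12.8 μs.
Propagation delay = d/s = 820 m / 173000000 m/s = 4.73988 μs.
Total = 17.54 μs.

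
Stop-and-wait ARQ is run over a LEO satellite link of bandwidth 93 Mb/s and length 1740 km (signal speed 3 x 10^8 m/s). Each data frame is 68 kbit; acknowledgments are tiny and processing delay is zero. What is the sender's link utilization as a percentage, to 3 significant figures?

5.93 %

t_tx = L/R = 68000/93000000 = 0.000731183 s.
t_prop = 1740000/300000000 = 0.0058 s; RTT = 0.0116 s.
Cycle = t_tx + RTT = 0.0123312 s.
Utilization = t_tx / cycle = 0.000731183/0.0123312 = 5.93 %.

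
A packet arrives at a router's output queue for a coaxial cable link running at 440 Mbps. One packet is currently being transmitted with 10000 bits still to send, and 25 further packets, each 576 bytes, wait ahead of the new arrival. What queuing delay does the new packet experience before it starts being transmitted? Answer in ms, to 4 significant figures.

0.2845 ms

Each queued packet: L/R = 4608/440000000 = 0.0104727 ms.
25 queued → 0.261818 ms.
Plus remaining 10000 bits of current packet: 0.0227273 ms.
Queuing delay = 0.2845 ms.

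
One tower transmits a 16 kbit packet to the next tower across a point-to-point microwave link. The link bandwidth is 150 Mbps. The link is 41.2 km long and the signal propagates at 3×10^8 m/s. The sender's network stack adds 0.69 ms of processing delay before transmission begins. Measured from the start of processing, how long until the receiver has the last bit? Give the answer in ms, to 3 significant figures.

L = 16000 bits.
Transmission delay = L/R = 16000 / 150000000 = 0.106667 ms.
Propagation delay = d/s = 41200 m / 300000000 m/s = 0.137333 ms.
Plus processing delay 0.69 ms = 0.69 ms.
Total = 0.934 ms.

0.934 ms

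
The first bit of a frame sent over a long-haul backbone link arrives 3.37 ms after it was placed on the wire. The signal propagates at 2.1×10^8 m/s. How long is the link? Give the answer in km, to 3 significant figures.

d = s × t_prop = 210000000 × 0.00337 = 708 km.

708 km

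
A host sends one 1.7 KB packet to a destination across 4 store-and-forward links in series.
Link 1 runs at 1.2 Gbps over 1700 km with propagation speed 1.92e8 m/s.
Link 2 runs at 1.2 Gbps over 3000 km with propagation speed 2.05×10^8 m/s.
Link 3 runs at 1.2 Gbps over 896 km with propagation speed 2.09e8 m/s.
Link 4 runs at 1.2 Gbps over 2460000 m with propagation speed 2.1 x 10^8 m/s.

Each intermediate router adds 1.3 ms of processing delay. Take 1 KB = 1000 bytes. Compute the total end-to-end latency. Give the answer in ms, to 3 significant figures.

43.4 ms

L = 13600 bits.
Transmission delay per hop = L/R = 13600/1200000000 = 0.0113333 ms; 4 hops → 0.0453333 ms.
Propagation delays (d/s per hop): 8.85417, 14.6341, 4.28708, 11.7143 ms; sum = 39.4897 ms.
Processing at 3 router(s): 3 × 1.3 ms = 3.9 ms.
End-to-end = 43.4 ms.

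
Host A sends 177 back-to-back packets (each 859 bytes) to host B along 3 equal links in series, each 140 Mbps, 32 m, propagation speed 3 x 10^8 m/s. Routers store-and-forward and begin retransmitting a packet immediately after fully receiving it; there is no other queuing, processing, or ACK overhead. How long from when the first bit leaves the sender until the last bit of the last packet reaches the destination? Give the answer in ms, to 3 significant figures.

8.79 ms

Per-hop transmission t_tx = L/R = 6872/140000000 = 0.0490857 ms.
Per-hop propagation t_prop = 32/300000000 = 0.000106667 ms.
Pipeline fill: first packet needs 3·t_tx to clear all hops; remaining 176 packets each add one t_tx.
Total = (3+177-1)·t_tx + 3·t_prop = 179·0.0490857 + 3·0.000106667 = 8.79 ms.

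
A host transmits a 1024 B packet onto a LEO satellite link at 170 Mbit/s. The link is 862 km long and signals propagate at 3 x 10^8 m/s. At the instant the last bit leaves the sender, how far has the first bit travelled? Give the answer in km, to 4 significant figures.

t_tx = L/R = 8192/170000000 = 4.81882e-05 s.
Distance = s × t_tx = 300000000 × 4.81882e-05 = 14.46 km.

14.46 km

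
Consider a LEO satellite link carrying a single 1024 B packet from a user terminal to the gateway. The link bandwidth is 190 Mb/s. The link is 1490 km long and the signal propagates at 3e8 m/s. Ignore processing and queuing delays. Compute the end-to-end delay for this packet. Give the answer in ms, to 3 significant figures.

5.01 ms

L = 1024 × 8 = 8192 bits.
Transmission delay = L/R = 8192 / 190000000 = 0.0431158 ms.
Propagation delay = d/s = 1490000 m / 300000000 m/s = 4.96667 ms.
Total = 5.01 ms.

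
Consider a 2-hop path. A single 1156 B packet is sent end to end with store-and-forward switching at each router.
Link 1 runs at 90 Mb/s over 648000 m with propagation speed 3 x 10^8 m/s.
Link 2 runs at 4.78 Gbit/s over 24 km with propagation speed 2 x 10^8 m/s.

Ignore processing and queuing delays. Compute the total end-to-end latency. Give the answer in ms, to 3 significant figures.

L = 1156 × 8 = 9248 bits.
Transmission delays (L/R per hop): 0.102756, 0.00193473 ms; sum = 0.10469 ms.
Propagation delays (d/s per hop): 2.16, 0.12 ms; sum = 2.28 ms.
End-to-end = 2.38 ms.

2.38 ms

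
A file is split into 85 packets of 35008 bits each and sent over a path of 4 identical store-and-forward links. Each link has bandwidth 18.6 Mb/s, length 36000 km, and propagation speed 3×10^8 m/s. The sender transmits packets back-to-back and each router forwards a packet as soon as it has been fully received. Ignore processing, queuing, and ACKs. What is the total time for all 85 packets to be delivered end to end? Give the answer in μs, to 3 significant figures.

Per-hop transmission t_tx = L/R = 35008/18600000 = 1882.15 μs.
Per-hop propagation t_prop = 36000000/300000000 = 120000 μs.
Pipeline fill: first packet needs 4·t_tx to clear all hops; remaining 84 packets each add one t_tx.
Total = (4+85-1)·t_tx + 4·t_prop = 88·1882.15 + 4·120000 = 646000 μs.

646000 μs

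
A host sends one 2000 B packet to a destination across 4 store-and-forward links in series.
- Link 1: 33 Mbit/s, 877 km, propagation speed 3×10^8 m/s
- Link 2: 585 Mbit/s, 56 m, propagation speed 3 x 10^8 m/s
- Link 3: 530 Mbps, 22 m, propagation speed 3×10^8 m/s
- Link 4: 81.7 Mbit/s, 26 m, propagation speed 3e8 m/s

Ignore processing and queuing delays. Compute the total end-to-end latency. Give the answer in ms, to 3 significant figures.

L = 2000 × 8 = 16000 bits.
Transmission delays (L/R per hop): 0.484848, 0.0273504, 0.0301887, 0.195838 ms; sum = 0.738226 ms.
Propagation delays (d/s per hop): 2.92333, 0.000186667, 7.33333e-05, 8.66667e-05 ms; sum = 2.92368 ms.
End-to-end = 3.66 ms.

3.66 ms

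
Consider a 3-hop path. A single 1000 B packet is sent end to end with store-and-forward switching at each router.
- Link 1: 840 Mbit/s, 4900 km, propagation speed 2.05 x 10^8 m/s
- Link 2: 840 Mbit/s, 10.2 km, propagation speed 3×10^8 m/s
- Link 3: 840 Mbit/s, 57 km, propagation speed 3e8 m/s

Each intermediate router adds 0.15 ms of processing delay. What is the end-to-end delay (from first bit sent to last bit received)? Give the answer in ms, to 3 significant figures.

24.5 ms

L = 1000 × 8 = 8000 bits.
Transmission delay per hop = L/R = 8000/840000000 = 0.00952381 ms; 3 hops → 0.0285714 ms.
Propagation delays (d/s per hop): 23.9024, 0.034, 0.19 ms; sum = 24.1264 ms.
Processing at 2 router(s): 2 × 0.15 ms = 0.3 ms.
End-to-end = 24.5 ms.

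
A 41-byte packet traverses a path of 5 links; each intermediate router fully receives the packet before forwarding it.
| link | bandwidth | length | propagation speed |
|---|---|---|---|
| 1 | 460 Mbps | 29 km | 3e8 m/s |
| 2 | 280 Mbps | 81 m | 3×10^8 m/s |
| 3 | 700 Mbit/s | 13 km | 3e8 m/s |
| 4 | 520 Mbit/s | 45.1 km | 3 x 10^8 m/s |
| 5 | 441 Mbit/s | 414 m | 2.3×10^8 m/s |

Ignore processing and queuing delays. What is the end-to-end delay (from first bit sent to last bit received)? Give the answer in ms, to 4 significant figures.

L = 41 × 8 = 328 bits.
Transmission delays (L/R per hop): 0.000713043, 0.00117143, 0.000468571, 0.000630769, 0.000743764 ms; sum = 0.00372758 ms.
Propagation delays (d/s per hop): 0.0966667, 0.00027, 0.0433333, 0.150333, 0.0018 ms; sum = 0.292403 ms.
End-to-end = 0.2961 ms.

0.2961 ms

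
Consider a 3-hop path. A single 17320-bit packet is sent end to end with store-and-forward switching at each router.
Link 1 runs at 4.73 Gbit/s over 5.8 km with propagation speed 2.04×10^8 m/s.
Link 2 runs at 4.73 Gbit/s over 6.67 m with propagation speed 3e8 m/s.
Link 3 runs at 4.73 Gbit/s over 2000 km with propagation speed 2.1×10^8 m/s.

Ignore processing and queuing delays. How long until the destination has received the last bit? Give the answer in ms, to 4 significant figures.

Transmission delay per hop = L/R = 17320/4730000000 = 0.00366173 ms; 3 hops → 0.0109852 ms.
Propagation delays (d/s per hop): 0.0284314, 2.22333e-05, 9.52381 ms; sum = 9.55226 ms.
End-to-end = 9.563 ms.

9.563 ms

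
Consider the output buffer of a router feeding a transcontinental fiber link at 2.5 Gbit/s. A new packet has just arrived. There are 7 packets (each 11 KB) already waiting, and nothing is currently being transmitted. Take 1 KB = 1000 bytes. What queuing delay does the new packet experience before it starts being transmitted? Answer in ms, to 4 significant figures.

0.2464 ms

Each queued packet: L/R = 88000/2500000000 = 0.0352 ms.
7 queued → 0.2464 ms.
Queuing delay = 0.2464 ms.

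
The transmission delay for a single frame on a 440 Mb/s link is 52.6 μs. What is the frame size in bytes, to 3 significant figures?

L = R × t_tx = 440000000 b/s × 5.26e-05 s = 23144 bits.
In bytes: 23144 / 8 = 2890 bytes.

2890 bytes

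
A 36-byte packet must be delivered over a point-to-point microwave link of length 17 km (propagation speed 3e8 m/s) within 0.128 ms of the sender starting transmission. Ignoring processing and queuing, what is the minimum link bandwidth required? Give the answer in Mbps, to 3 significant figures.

4.04 Mbps

L = 288 bits.
Propagation delay = 17000 / 300000000 = 0.0566667 ms.
Transmission budget = 0.128 − 0.0566667 = 0.0713333 ms.
R ≥ L / t_tx = 288 bits / 7.13333e-05 s = 4.04 Mbps.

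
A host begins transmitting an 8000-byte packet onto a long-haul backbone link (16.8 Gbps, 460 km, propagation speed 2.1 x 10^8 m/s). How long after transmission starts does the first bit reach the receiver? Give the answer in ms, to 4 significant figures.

2.190 ms

First bit experiences only propagation delay: d/s = 460000/210000000 = 2.190 ms.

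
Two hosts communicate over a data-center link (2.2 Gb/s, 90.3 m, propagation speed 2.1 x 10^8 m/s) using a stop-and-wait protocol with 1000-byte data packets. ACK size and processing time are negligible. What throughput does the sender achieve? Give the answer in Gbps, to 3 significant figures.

t_tx = L/R = 8000/2200000000 = 3.63636e-06 s.
t_prop = 90.3/210000000 = 4.3e-07 s; RTT = 8.6e-07 s.
Cycle = t_tx + RTT = 4.49636e-06 s.
Throughput = L / cycle = 8000 / 4.49636e-06 = 1.78 Gbps.

1.78 Gbps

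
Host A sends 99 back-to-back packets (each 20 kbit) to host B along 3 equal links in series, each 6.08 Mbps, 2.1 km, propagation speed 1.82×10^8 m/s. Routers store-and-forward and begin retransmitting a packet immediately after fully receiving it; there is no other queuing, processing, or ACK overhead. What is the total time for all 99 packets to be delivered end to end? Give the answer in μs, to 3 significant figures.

332000 μs

Per-hop transmission t_tx = L/R = 20000/6080000 = 3289.47 μs.
Per-hop propagation t_prop = 2100/182000000 = 11.5385 μs.
Pipeline fill: first packet needs 3·t_tx to clear all hops; remaining 98 packets each add one t_tx.
Total = (3+99-1)·t_tx + 3·t_prop = 101·3289.47 + 3·11.5385 = 332000 μs.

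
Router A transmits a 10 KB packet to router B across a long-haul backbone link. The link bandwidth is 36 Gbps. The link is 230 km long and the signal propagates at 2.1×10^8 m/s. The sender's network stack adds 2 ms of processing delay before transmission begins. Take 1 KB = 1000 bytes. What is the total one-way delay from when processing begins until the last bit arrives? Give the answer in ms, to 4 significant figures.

L = 80000 bits.
Transmission delay = L/R = 80000 / 36000000000 = 0.00222222 ms.
Propagation delay = d/s = 230000 m / 210000000 m/s = 1.09524 ms.
Plus processing delay 2 ms = 2 ms.
Total = 3.097 ms.

3.097 ms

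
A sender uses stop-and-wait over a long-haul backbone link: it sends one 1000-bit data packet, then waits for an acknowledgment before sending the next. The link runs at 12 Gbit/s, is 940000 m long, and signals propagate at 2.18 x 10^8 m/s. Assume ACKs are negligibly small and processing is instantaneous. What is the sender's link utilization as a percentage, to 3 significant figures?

t_tx = L/R = 1000/12000000000 = 8.33333e-08 s.
t_prop = 940000/2.18e+08 = 0.00431193 s; RTT = 0.00862385 s.
Cycle = t_tx + RTT = 0.00862394 s.
Utilization = t_tx / cycle = 8.33333e-08/0.00862394 = 0.000966 %.

0.000966 %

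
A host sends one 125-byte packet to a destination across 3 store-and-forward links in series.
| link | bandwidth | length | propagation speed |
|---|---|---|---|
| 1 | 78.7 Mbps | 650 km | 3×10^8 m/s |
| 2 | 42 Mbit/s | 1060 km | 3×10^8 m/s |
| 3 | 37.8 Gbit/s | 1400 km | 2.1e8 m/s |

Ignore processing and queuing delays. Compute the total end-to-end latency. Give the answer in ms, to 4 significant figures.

12.40 ms

L = 125 × 8 = 1000 bits.
Transmission delays (L/R per hop): 0.0127065, 0.0238095, 2.6455e-05 ms; sum = 0.0365425 ms.
Propagation delays (d/s per hop): 2.16667, 3.53333, 6.66667 ms; sum = 12.3667 ms.
End-to-end = 12.40 ms.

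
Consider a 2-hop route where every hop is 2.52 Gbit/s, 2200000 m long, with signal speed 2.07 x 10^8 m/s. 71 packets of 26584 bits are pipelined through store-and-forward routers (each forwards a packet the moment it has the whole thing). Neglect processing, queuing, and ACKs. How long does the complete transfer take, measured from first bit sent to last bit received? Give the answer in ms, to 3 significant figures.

Per-hop transmission t_tx = L/R = 26584/2520000000 = 0.0105492 ms.
Per-hop propagation t_prop = 2200000/2.07e+08 = 10.628 ms.
Pipeline fill: first packet needs 2·t_tx to clear all hops; remaining 70 packets each add one t_tx.
Total = (2+71-1)·t_tx + 2·t_prop = 72·0.0105492 + 2·10.628 = 22.0 ms.

22.0 ms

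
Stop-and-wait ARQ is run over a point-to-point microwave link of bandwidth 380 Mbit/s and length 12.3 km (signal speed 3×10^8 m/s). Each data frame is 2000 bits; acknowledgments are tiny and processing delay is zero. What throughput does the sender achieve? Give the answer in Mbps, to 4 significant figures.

t_tx = L/R = 2000/380000000 = 5.26316e-06 s.
t_prop = 12300/300000000 = 4.1e-05 s; RTT = 8.2e-05 s.
Cycle = t_tx + RTT = 8.72632e-05 s.
Throughput = L / cycle = 2000 / 8.72632e-05 = 22.92 Mbps.

22.92 Mbps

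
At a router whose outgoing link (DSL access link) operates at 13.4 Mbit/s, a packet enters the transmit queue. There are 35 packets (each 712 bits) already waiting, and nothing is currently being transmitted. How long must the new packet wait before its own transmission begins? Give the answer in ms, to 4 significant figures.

Each queued packet: L/R = 712/13400000 = 0.0531343 ms.
35 queued → 1.8597 ms.
Queuing delay = 1.860 ms.

1.860 ms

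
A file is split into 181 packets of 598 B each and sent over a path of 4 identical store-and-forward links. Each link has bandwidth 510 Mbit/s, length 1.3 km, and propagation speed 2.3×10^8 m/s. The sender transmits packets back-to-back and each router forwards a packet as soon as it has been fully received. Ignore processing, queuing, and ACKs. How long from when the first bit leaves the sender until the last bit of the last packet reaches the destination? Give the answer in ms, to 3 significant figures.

Per-hop transmission t_tx = L/R = 4784/510000000 = 0.00938039 ms.
Per-hop propagation t_prop = 1300/2.3e+08 = 0.00565217 ms.
Pipeline fill: first packet needs 4·t_tx to clear all hops; remaining 180 packets each add one t_tx.
Total = (4+181-1)·t_tx + 4·t_prop = 184·0.00938039 + 4·0.00565217 = 1.75 ms.

1.75 ms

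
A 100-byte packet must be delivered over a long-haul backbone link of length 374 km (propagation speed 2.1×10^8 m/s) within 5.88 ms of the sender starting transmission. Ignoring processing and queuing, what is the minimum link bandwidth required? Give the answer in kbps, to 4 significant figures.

195.2 kbps

L = 800 bits.
Propagation delay = 374000 / 210000000 = 1.78095 ms.
Transmission budget = 5.88 − 1.78095 = 4.09905 ms.
R ≥ L / t_tx = 800 bits / 0.00409905 s = 195.2 kbps.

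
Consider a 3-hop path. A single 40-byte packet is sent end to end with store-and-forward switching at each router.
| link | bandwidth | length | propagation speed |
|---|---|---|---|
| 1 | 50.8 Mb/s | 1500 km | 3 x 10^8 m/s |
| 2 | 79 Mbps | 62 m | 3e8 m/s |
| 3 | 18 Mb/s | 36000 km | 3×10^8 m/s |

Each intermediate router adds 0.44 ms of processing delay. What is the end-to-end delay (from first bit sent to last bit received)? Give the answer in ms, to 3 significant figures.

126 ms

L = 40 × 8 = 320 bits.
Transmission delays (L/R per hop): 0.00629921, 0.00405063, 0.0177778 ms; sum = 0.0281276 ms.
Propagation delays (d/s per hop): 5, 0.000206667, 120 ms; sum = 125 ms.
Processing at 2 router(s): 2 × 0.44 ms = 0.88 ms.
End-to-end = 126 ms.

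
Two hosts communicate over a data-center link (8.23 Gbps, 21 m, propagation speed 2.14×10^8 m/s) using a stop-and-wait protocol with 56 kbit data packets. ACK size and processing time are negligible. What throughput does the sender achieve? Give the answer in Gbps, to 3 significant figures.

t_tx = L/R = 56000/8230000000 = 6.80437e-06 s.
t_prop = 21/214000000 = 9.81308e-08 s; RTT = 1.96262e-07 s.
Cycle = t_tx + RTT = 7.00064e-06 s.
Throughput = L / cycle = 56000 / 7.00064e-06 = 8.00 Gbps.

8.00 Gbps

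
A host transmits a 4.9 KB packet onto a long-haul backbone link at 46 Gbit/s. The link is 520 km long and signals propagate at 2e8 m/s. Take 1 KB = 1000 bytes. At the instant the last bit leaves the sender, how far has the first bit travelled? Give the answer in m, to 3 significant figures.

170 m

t_tx = L/R = 39200/46000000000 = 8.52174e-07 s.
Distance = s × t_tx = 200000000 × 8.52174e-07 = 170 m.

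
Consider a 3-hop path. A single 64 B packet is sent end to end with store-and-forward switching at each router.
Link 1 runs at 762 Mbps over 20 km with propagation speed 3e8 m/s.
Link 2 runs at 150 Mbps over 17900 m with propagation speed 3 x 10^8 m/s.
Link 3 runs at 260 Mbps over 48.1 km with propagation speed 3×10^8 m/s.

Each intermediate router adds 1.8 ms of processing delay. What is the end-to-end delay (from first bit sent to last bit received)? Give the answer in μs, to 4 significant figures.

3893 μs

L = 64 × 8 = 512 bits.
Transmission delays (L/R per hop): 0.671916, 3.41333, 1.96923 μs; sum = 6.05448 μs.
Propagation delays (d/s per hop): 66.6667, 59.6667, 160.333 μs; sum = 286.667 μs.
Processing at 2 router(s): 2 × 1.8 ms = 3600 μs.
End-to-end = 3893 μs.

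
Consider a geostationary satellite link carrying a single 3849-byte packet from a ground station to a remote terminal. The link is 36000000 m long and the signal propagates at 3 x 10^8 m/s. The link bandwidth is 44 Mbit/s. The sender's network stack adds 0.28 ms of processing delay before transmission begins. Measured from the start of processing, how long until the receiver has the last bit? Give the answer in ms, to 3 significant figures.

121 ms

L = 3849 × 8 = 30792 bits.
Transmission delay = L/R = 30792 / 44000000 = 0.699818 ms.
Propagation delay = d/s = 36000000 m / 300000000 m/s = 120 ms.
Plus processing delay 0.28 ms = 0.28 ms.
Total = 121 ms.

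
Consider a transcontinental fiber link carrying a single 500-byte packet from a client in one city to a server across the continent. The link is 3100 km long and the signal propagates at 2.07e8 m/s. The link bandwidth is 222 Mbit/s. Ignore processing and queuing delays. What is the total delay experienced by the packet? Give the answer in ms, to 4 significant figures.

14.99 ms

L = 500 × 8 = 4000 bits.
Transmission delay = L/R = 4000 / 222000000 = 0.018018 ms.
Propagation delay = d/s = 3100000 m / 2.07e+08 m/s = 14.9758 ms.
Total = 14.99 ms.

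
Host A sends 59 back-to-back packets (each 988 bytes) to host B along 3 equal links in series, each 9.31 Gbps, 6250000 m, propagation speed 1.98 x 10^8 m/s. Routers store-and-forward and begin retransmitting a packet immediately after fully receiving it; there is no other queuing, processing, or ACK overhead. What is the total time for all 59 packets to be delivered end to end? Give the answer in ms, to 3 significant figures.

Per-hop transmission t_tx = L/R = 7904/9310000000 = 0.00084898 ms.
Per-hop propagation t_prop = 6250000/198000000 = 31.5657 ms.
Pipeline fill: first packet needs 3·t_tx to clear all hops; remaining 58 packets each add one t_tx.
Total = (3+59-1)·t_tx + 3·t_prop = 61·0.00084898 + 3·31.5657 = 94.7 ms.

94.7 ms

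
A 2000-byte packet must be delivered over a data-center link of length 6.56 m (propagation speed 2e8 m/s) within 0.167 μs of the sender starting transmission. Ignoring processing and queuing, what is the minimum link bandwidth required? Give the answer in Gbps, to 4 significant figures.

119.2 Gbps

L = 16000 bits.
Propagation delay = 6.56 / 200000000 = 0.0328 μs.
Transmission budget = 0.167 − 0.0328 = 0.1342 μs.
R ≥ L / t_tx = 16000 bits / 1.342e-07 s = 119.2 Gbps.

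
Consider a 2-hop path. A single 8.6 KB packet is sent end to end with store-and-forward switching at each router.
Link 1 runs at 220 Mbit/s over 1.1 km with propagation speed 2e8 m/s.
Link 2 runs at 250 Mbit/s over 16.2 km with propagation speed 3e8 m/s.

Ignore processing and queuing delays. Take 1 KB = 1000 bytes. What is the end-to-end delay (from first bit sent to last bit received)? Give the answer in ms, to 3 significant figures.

0.647 ms

L = 68800 bits.
Transmission delays (L/R per hop): 0.312727, 0.2752 ms; sum = 0.587927 ms.
Propagation delays (d/s per hop): 0.0055, 0.054 ms; sum = 0.0595 ms.
End-to-end = 0.647 ms.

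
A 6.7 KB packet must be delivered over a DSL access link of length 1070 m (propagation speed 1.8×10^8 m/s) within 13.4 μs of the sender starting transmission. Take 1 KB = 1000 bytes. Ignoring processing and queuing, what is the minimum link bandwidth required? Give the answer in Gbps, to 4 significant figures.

L = 53600 bits.
Propagation delay = 1070 / 180000000 = 5.94444 μs.
Transmission budget = 13.4 − 5.94444 = 7.45556 μs.
R ≥ L / t_tx = 53600 bits / 7.45556e-06 s = 7.189 Gbps.

7.189 Gbps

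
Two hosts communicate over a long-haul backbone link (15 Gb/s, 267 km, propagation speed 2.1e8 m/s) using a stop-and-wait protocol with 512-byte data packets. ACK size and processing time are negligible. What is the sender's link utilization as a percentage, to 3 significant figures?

0.0107 %

t_tx = L/R = 4096/15000000000 = 2.73067e-07 s.
t_prop = 267000/210000000 = 0.00127143 s; RTT = 0.00254286 s.
Cycle = t_tx + RTT = 0.00254313 s.
Utilization = t_tx / cycle = 2.73067e-07/0.00254313 = 0.0107 %.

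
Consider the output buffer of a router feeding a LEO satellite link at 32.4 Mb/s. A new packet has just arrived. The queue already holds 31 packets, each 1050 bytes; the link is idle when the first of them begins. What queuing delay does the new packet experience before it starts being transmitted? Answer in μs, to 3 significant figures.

Each queued packet: L/R = 8400/32400000 = 259.259 μs.
31 queued → 8037.04 μs.
Queuing delay = 8040 μs.

8040 μs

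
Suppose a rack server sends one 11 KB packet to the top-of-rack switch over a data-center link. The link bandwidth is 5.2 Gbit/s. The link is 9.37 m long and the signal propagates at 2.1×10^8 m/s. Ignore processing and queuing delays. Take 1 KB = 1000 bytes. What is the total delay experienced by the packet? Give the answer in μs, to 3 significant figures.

17.0 μs

L = 88000 bits.
Transmission delay = L/R = 88000 / 5200000000 = 16.9231 μs.
Propagation delay = d/s = 9.37 m / 210000000 m/s = 0.044619 μs.
Total = 17.0 μs.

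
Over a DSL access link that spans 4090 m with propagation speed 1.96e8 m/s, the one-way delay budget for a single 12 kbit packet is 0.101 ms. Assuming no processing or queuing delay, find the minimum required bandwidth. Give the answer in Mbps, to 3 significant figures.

Propagation delay = 4090 / 196000000 = 0.0208673 ms.
Transmission budget = 0.101 − 0.0208673 = 0.0801327 ms.
R ≥ L / t_tx = 12000 bits / 8.01327e-05 s = 150 Mbps.

150 Mbps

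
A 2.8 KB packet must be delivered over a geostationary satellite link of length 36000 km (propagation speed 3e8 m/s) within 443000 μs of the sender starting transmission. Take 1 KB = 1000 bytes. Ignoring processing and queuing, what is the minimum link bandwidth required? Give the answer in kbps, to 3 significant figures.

69.3 kbps

L = 22400 bits.
Propagation delay = 36000000 / 300000000 = 120000 μs.
Transmission budget = 443000 − 120000 = 323000 μs.
R ≥ L / t_tx = 22400 bits / 0.323 s = 69.3 kbps.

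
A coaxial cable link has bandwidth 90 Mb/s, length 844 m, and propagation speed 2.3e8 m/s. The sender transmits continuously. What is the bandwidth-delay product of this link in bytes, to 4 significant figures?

41.28 bytes

Propagation delay = 844 / 2.3e+08 = 3.66957e-06 s.
BDP = R × t_prop = 90000000 × 3.66957e-06 = 330.261 bits.
In bytes: 330.261/8 = 41.28 bytes.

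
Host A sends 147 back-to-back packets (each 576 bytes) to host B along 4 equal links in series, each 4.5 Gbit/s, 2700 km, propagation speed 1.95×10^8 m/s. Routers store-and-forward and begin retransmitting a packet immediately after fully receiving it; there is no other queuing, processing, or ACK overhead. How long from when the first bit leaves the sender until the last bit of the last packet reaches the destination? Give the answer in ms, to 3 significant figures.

55.5 ms

Per-hop transmission t_tx = L/R = 4608/4500000000 = 0.001024 ms.
Per-hop propagation t_prop = 2700000/195000000 = 13.8462 ms.
Pipeline fill: first packet needs 4·t_tx to clear all hops; remaining 146 packets each add one t_tx.
Total = (4+147-1)·t_tx + 4·t_prop = 150·0.001024 + 4·13.8462 = 55.5 ms.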